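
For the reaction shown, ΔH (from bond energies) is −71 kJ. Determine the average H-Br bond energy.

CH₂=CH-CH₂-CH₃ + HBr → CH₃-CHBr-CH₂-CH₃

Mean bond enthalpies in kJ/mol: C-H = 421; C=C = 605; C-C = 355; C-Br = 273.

Let D be the H-Br bond energy.
Σ(broken) = 2×355 + 8×421 + 1×605 + 1×D = 4683 + D
Σ(formed) = 1×273 + 3×355 + 9×421 = 5127
ΔH = Σ(broken) − Σ(formed) = (4683 + D) − (5127) = −444 + D
Setting this equal to −71 kJ gives D = 373 kJ/mol.

D(H-Br) ≈ 373 kJ/mol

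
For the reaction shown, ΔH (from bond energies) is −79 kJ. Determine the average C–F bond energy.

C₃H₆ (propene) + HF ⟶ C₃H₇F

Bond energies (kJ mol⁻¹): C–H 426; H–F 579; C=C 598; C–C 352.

Let D be the C–F bond energy.
Σ(broken) = 1×352 + 6×426 + 1×598 + 1×579 = 4085
Σ(formed) = 2×352 + 1×D + 7×426 = 3686 + D
ΔH = Σ(broken) − Σ(formed) = (4085) − (3686 + D) = +399 − D
Setting this equal to −79 kJ gives D = 478 kJ/mol.

D(C–F) ≈ 478 kJ/mol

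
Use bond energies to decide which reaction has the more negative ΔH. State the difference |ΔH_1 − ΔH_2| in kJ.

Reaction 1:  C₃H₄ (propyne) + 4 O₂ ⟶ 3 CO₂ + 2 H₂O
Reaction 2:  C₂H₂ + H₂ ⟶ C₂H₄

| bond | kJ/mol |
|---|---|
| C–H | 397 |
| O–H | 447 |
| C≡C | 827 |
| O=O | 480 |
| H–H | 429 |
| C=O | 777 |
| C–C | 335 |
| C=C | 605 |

Reaction 1:
  Bonds broken (reactants):
    C≡C: 1 × 827 = 827
    C–C: 1 × 335 = 335
    C–H: 4 × 397 = 1588
    O=O: 4 × 480 = 1920
    Σ(broken) = 4670 kJ
  Bonds formed (products):
    C=O: 6 × 777 = 4662
    O–H: 4 × 447 = 1788
    Σ(formed) = 6450 kJ
  ΔH_1 = 4670 − 6450 = −1780 kJ
Reaction 2:
  Bonds broken (reactants):
    C≡C: 1 × 827 = 827
    C–H: 2 × 397 = 794
    H–H: 1 × 429 = 429
    Σ(broken) = 2050 kJ
  Bonds formed (products):
    C–H: 4 × 397 = 1588
    C=C: 1 × 605 = 605
    Σ(formed) = 2193 kJ
  ΔH_2 = 2050 − 2193 = −143 kJ
ΔH_1 − ΔH_2 = −1637 kJ, so reaction 1 has the more negative ΔH; |ΔH_1 − ΔH_2| = 1637 kJ.

Reaction 1, by 1637 kJ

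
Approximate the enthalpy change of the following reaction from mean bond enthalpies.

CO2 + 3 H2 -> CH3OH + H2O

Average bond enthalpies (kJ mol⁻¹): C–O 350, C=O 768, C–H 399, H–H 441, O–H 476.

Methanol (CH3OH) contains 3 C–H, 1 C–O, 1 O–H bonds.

ΔH ≈ −116 kJ

Bonds broken (reactants):
  C=O: 2 × 768 = 1536
  H–H: 3 × 441 = 1323
  Σ(broken) = 2859 kJ
Bonds formed (products):
  C–H: 3 × 399 = 1197
  C–O: 1 × 350 = 350
  O–H: 3 × 476 = 1428
  Σ(formed) = 2975 kJ
ΔH = Σ(broken) − Σ(formed) = 2859 − 2975 = −116 kJ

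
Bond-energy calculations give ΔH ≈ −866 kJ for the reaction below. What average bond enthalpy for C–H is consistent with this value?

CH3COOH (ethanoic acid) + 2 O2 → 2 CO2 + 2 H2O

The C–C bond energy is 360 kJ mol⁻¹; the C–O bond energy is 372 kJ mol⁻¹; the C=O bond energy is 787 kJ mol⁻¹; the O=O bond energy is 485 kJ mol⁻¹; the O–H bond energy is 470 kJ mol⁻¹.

Let D be the C–H bond energy.
Σ(broken) = 1×360 + 3×D + 1×372 + 1×787 + 1×470 + 2×485 = 2959 + 3D
Σ(formed) = 4×787 + 4×470 = 5028
ΔH = Σ(broken) − Σ(formed) = (2959 + 3D) − (5028) = −2069 + 3D
Setting this equal to −866 kJ gives 3D = 1203, so D = 401 kJ/mol.

D(C–H) ≈ 401 kJ/mol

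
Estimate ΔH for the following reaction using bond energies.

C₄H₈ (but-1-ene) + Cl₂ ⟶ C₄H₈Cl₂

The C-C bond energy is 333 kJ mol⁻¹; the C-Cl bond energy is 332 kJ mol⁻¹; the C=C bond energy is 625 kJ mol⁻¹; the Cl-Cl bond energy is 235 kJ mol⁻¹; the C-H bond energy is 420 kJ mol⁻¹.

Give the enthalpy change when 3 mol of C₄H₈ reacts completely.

ΔH = −411 kJ

Bonds broken (reactants):
  C-C: 2 × 333 = 666
  C-H: 8 × 420 = 3360
  C=C: 1 × 625 = 625
  Cl-Cl: 1 × 235 = 235
  Σ(broken) = 4886 kJ
Bonds formed (products):
  C-C: 3 × 333 = 999
  C-Cl: 2 × 332 = 664
  C-H: 8 × 420 = 3360
  Σ(formed) = 5023 kJ
ΔH = Σ(broken) − Σ(formed) = 4886 − 5023 = −137 kJ
For 3× the reaction as written: 3 × (−137) = −411 kJ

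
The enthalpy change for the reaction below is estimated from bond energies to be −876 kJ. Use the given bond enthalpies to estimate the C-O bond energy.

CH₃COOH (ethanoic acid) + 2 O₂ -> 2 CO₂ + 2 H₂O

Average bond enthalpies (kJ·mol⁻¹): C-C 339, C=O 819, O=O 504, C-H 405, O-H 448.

Let D be the C-O bond energy.
Σ(broken) = 1×339 + 3×405 + 1×D + 1×819 + 1×448 + 2×504 = 3829 + D
Σ(formed) = 4×819 + 4×448 = 5068
ΔH = Σ(broken) − Σ(formed) = (3829 + D) − (5068) = −1239 + D
Setting this equal to −876 kJ gives D = 363 kJ/mol.

D(C-O) ≈ 363 kJ/mol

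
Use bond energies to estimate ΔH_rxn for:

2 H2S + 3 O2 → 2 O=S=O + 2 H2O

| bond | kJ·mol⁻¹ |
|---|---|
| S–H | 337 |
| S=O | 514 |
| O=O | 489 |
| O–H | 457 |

Bonds broken (reactants):
  O=O: 3 × 489 = 1467
  S–H: 4 × 337 = 1348
  Σ(broken) = 2815 kJ
Bonds formed (products):
  O–H: 4 × 457 = 1828
  S=O: 4 × 514 = 2056
  Σ(formed) = 3884 kJ
ΔH = Σ(broken) − Σ(formed) = 2815 − 3884 = −1069 kJ

ΔH ≈ −1069 kJ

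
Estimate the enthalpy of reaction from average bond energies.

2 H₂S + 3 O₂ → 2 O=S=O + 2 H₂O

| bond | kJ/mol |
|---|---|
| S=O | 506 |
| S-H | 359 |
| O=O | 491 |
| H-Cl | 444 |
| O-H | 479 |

ΔH ≈ −1031 kJ

Bonds broken (reactants):
  O=O: 3 × 491 = 1473
  S-H: 4 × 359 = 1436
  Σ(broken) = 2909 kJ
Bonds formed (products):
  O-H: 4 × 479 = 1916
  S=O: 4 × 506 = 2024
  Σ(formed) = 3940 kJ
ΔH = Σ(broken) − Σ(formed) = 2909 − 3940 = −1031 kJ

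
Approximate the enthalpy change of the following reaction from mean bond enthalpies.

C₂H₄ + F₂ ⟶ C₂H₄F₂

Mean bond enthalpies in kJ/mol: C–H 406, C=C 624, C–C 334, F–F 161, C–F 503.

Bonds broken (reactants):
  C–H: 4 × 406 = 1624
  C=C: 1 × 624 = 624
  F–F: 1 × 161 = 161
  Σ(broken) = 2409 kJ
Bonds formed (products):
  C–C: 1 × 334 = 334
  C–F: 2 × 503 = 1006
  C–H: 4 × 406 = 1624
  Σ(formed) = 2964 kJ
ΔH = Σ(broken) − Σ(formed) = 2409 − 2964 = −555 kJ

ΔH ≈ −555 kJ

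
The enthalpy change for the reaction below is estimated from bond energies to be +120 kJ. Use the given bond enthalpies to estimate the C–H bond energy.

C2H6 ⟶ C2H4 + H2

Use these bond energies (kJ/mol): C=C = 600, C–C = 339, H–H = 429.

Let D be the C–H bond energy.
Σ(broken) = 1×339 + 6×D = 339 + 6D
Σ(formed) = 4×D + 1×600 + 1×429 = 1029 + 4D
ΔH = Σ(broken) − Σ(formed) = (339 + 6D) − (1029 + 4D) = −690 + 2D
Setting this equal to +120 kJ gives 2D = 810, so D = 405 kJ/mol.

D(C–H) ≈ 405 kJ/mol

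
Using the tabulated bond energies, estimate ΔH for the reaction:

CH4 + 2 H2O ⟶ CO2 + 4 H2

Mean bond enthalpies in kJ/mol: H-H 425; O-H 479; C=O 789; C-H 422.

Bonds broken (reactants):
  C-H: 4 × 422 = 1688
  O-H: 4 × 479 = 1916
  Σ(broken) = 3604 kJ
Bonds formed (products):
  C=O: 2 × 789 = 1578
  H-H: 4 × 425 = 1700
  Σ(formed) = 3278 kJ
ΔH = Σ(broken) − Σ(formed) = 3604 − 3278 = +326 kJ

ΔH ≈ +326 kJ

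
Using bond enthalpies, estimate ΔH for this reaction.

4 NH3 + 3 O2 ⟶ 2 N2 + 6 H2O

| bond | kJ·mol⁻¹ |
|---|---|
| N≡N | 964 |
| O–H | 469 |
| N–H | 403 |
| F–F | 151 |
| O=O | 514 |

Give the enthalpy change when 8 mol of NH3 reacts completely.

Bonds broken (reactants):
  N–H: 12 × 403 = 4836
  O=O: 3 × 514 = 1542
  Σ(broken) = 6378 kJ
Bonds formed (products):
  N≡N: 2 × 964 = 1928
  O–H: 12 × 469 = 5628
  Σ(formed) = 7556 kJ
ΔH = Σ(broken) − Σ(formed) = 6378 − 7556 = −1178 kJ
For 2× the reaction as written: 2 × (−1178) = −2356 kJ

ΔH = −2356 kJ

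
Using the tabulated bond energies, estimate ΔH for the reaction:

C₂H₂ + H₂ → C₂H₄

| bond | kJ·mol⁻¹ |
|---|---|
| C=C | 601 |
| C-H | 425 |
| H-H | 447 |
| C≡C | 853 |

ΔH ≈ −151 kJ

Bonds broken (reactants):
  C≡C: 1 × 853 = 853
  C-H: 2 × 425 = 850
  H-H: 1 × 447 = 447
  Σ(broken) = 2150 kJ
Bonds formed (products):
  C-H: 4 × 425 = 1700
  C=C: 1 × 601 = 601
  Σ(formed) = 2301 kJ
ΔH = Σ(broken) − Σ(formed) = 2150 − 2301 = −151 kJ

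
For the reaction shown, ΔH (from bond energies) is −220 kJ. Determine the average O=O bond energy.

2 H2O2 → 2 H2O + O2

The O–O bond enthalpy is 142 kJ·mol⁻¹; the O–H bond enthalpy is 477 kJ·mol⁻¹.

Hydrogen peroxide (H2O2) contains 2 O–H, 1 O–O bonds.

D(O=O) ≈ 504 kJ/mol

Let D be the O=O bond energy.
Σ(broken) = 4×477 + 2×142 = 2192
Σ(formed) = 4×477 + 1×D = 1908 + D
ΔH = Σ(broken) − Σ(formed) = (2192) − (1908 + D) = +284 − D
Setting this equal to −220 kJ gives D = 504 kJ/mol.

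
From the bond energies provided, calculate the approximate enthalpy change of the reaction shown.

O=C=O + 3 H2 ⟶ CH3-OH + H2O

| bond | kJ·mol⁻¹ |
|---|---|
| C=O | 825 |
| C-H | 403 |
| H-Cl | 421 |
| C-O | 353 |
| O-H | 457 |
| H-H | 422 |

ΔH ≈ −17 kJ

Bonds broken (reactants):
  C=O: 2 × 825 = 1650
  H-H: 3 × 422 = 1266
  Σ(broken) = 2916 kJ
Bonds formed (products):
  C-H: 3 × 403 = 1209
  C-O: 1 × 353 = 353
  O-H: 3 × 457 = 1371
  Σ(formed) = 2933 kJ
ΔH = Σ(broken) − Σ(formed) = 2916 − 2933 = −17 kJ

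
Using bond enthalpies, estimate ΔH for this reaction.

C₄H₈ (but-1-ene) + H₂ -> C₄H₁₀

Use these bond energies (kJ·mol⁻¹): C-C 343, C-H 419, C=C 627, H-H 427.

Bonds broken (reactants):
  C-C: 2 × 343 = 686
  C-H: 8 × 419 = 3352
  C=C: 1 × 627 = 627
  H-H: 1 × 427 = 427
  Σ(broken) = 5092 kJ
Bonds formed (products):
  C-C: 3 × 343 = 1029
  C-H: 10 × 419 = 4190
  Σ(formed) = 5219 kJ
ΔH = Σ(broken) − Σ(formed) = 5092 − 5219 = −127 kJ

ΔH ≈ −127 kJ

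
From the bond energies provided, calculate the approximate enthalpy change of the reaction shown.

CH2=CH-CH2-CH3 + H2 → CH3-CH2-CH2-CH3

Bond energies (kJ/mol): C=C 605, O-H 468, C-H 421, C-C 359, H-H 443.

Bonds broken (reactants):
  C-C: 2 × 359 = 718
  C-H: 8 × 421 = 3368
  C=C: 1 × 605 = 605
  H-H: 1 × 443 = 443
  Σ(broken) = 5134 kJ
Bonds formed (products):
  C-C: 3 × 359 = 1077
  C-H: 10 × 421 = 4210
  Σ(formed) = 5287 kJ
ΔH = Σ(broken) − Σ(formed) = 5134 − 5287 = −153 kJ

ΔH ≈ −153 kJ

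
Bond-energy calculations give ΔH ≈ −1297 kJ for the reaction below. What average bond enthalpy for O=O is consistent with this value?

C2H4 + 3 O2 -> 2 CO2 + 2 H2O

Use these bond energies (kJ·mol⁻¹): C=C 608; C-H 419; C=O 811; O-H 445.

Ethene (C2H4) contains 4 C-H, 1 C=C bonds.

Let D be the O=O bond energy.
Σ(broken) = 4×419 + 1×608 + 3×D = 2284 + 3D
Σ(formed) = 4×811 + 4×445 = 5024
ΔH = Σ(broken) − Σ(formed) = (2284 + 3D) − (5024) = −2740 + 3D
Setting this equal to −1297 kJ gives 3D = 1443, so D = 481 kJ/mol.

D(O=O) ≈ 481 kJ/mol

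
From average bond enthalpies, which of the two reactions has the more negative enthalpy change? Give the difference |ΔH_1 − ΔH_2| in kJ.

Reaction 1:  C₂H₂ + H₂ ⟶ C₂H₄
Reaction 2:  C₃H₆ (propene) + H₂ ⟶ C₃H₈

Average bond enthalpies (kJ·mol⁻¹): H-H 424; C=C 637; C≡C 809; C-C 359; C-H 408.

Reaction 1:
  Bonds broken (reactants):
    C≡C: 1 × 809 = 809
    C-H: 2 × 408 = 816
    H-H: 1 × 424 = 424
    Σ(broken) = 2049 kJ
  Bonds formed (products):
    C-H: 4 × 408 = 1632
    C=C: 1 × 637 = 637
    Σ(formed) = 2269 kJ
  ΔH_1 = 2049 − 2269 = −220 kJ
Reaction 2:
  Bonds broken (reactants):
    C-C: 1 × 359 = 359
    C-H: 6 × 408 = 2448
    C=C: 1 × 637 = 637
    H-H: 1 × 424 = 424
    Σ(broken) = 3868 kJ
  Bonds formed (products):
    C-C: 2 × 359 = 718
    C-H: 8 × 408 = 3264
    Σ(formed) = 3982 kJ
  ΔH_2 = 3868 − 3982 = −114 kJ
ΔH_1 − ΔH_2 = −106 kJ, so reaction 1 has the more negative ΔH; |ΔH_1 − ΔH_2| = 106 kJ.

Reaction 1, by 106 kJ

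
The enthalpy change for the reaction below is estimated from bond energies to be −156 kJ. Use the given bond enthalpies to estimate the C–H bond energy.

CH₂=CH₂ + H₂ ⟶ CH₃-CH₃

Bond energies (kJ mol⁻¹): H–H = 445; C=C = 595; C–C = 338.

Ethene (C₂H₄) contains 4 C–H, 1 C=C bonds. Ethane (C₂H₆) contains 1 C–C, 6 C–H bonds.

D(C–H) ≈ 429 kJ/mol

Let D be the C–H bond energy.
Σ(broken) = 4×D + 1×595 + 1×445 = 1040 + 4D
Σ(formed) = 1×338 + 6×D = 338 + 6D
ΔH = Σ(broken) − Σ(formed) = (1040 + 4D) − (338 + 6D) = +702 − 2D
Setting this equal to −156 kJ gives 2D = 858, so D = 429 kJ/mol.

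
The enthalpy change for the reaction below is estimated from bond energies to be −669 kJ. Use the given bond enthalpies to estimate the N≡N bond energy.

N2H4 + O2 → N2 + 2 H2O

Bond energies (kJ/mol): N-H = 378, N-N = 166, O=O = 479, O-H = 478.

D(N≡N) ≈ 914 kJ/mol

Let D be the N≡N bond energy.
Σ(broken) = 4×378 + 1×166 + 1×479 = 2157
Σ(formed) = 1×D + 4×478 = 1912 + D
ΔH = Σ(broken) − Σ(formed) = (2157) − (1912 + D) = +245 − D
Setting this equal to −669 kJ gives D = 914 kJ/mol.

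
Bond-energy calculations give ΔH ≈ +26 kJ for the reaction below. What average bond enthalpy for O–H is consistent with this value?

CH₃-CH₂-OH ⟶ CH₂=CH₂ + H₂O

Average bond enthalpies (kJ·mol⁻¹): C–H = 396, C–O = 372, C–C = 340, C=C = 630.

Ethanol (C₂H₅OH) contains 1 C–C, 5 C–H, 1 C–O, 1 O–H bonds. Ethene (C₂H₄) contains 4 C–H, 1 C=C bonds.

Let D be the O–H bond energy.
Σ(broken) = 1×340 + 5×396 + 1×372 + 1×D = 2692 + D
Σ(formed) = 4×396 + 1×630 + 2×D = 2214 + 2D
ΔH = Σ(broken) − Σ(formed) = (2692 + D) − (2214 + 2D) = +478 − D
Setting this equal to +26 kJ gives D = 452 kJ/mol.

D(O–H) ≈ 452 kJ/mol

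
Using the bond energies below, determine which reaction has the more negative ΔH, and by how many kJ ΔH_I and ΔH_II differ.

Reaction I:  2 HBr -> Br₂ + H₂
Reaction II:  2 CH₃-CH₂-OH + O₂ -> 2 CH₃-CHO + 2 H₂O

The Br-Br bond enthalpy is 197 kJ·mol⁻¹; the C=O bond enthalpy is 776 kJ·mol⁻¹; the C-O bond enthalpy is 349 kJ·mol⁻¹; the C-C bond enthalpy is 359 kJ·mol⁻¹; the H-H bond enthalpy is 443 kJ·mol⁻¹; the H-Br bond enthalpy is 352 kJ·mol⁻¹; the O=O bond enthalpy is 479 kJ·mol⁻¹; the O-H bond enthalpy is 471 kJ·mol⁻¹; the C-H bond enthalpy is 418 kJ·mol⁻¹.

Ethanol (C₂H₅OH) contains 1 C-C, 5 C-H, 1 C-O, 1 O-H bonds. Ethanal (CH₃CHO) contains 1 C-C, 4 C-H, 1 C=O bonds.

Reaction I:
  Bonds broken (reactants):
    H-Br: 2 × 352 = 704
    Σ(broken) = 704 kJ
  Bonds formed (products):
    Br-Br: 1 × 197 = 197
    H-H: 1 × 443 = 443
    Σ(formed) = 640 kJ
  ΔH_I = 704 − 640 = +64 kJ
Reaction II:
  Bonds broken (reactants):
    C-C: 2 × 359 = 718
    C-H: 10 × 418 = 4180
    C-O: 2 × 349 = 698
    O-H: 2 × 471 = 942
    O=O: 1 × 479 = 479
    Σ(broken) = 7017 kJ
  Bonds formed (products):
    C-C: 2 × 359 = 718
    C-H: 8 × 418 = 3344
    C=O: 2 × 776 = 1552
    O-H: 4 × 471 = 1884
    Σ(formed) = 7498 kJ
  ΔH_II = 7017 − 7498 = −481 kJ
ΔH_I − ΔH_II = +545 kJ, so reaction II has the more negative ΔH; |ΔH_I − ΔH_II| = 545 kJ.

Reaction II, by 545 kJ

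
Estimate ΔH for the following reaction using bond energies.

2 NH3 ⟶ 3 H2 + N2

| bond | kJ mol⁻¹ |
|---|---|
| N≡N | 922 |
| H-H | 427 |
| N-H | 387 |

Bonds broken (reactants):
  N-H: 6 × 387 = 2322
  Σ(broken) = 2322 kJ
Bonds formed (products):
  H-H: 3 × 427 = 1281
  N≡N: 1 × 922 = 922
  Σ(formed) = 2203 kJ
ΔH = Σ(broken) − Σ(formed) = 2322 − 2203 = +119 kJ

ΔH ≈ +119 kJ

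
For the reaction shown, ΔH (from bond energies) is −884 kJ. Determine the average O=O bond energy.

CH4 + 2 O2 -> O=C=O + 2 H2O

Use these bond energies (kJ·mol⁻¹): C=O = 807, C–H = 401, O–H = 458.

D(O=O) ≈ 479 kJ/mol

Let D be the O=O bond energy.
Σ(broken) = 4×401 + 2×D = 1604 + 2D
Σ(formed) = 2×807 + 4×458 = 3446
ΔH = Σ(broken) − Σ(formed) = (1604 + 2D) − (3446) = −1842 + 2D
Setting this equal to −884 kJ gives 2D = 958, so D = 479 kJ/mol.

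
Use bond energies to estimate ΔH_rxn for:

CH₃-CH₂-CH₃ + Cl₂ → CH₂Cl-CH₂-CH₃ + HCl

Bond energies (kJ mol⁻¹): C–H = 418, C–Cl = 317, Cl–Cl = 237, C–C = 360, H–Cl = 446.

Bonds broken (reactants):
  C–C: 2 × 360 = 720
  C–H: 8 × 418 = 3344
  Cl–Cl: 1 × 237 = 237
  Σ(broken) = 4301 kJ
Bonds formed (products):
  C–C: 2 × 360 = 720
  C–Cl: 1 × 317 = 317
  C–H: 7 × 418 = 2926
  H–Cl: 1 × 446 = 446
  Σ(formed) = 4409 kJ
ΔH = Σ(broken) − Σ(formed) = 4301 − 4409 = −108 kJ

ΔH ≈ −108 kJ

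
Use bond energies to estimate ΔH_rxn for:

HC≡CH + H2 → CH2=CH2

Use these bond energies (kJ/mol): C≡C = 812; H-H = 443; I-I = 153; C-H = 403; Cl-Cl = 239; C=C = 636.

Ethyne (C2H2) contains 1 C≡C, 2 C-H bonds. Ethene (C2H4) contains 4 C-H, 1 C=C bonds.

ΔH ≈ −187 kJ

Bonds broken (reactants):
  C≡C: 1 × 812 = 812
  C-H: 2 × 403 = 806
  H-H: 1 × 443 = 443
  Σ(broken) = 2061 kJ
Bonds formed (products):
  C-H: 4 × 403 = 1612
  C=C: 1 × 636 = 636
  Σ(formed) = 2248 kJ
ΔH = Σ(broken) − Σ(formed) = 2061 − 2248 = −187 kJ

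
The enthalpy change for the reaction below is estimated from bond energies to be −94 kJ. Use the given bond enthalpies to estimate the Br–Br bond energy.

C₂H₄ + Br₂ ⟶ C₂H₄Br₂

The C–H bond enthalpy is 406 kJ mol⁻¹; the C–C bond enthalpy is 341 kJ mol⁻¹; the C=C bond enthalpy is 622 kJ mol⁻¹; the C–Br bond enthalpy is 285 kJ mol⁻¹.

Let D be the Br–Br bond energy.
Σ(broken) = 1×D + 4×406 + 1×622 = 2246 + D
Σ(formed) = 2×285 + 1×341 + 4×406 = 2535
ΔH = Σ(broken) − Σ(formed) = (2246 + D) − (2535) = −289 + D
Setting this equal to −94 kJ gives D = 195 kJ/mol.

D(Br–Br) ≈ 195 kJ/mol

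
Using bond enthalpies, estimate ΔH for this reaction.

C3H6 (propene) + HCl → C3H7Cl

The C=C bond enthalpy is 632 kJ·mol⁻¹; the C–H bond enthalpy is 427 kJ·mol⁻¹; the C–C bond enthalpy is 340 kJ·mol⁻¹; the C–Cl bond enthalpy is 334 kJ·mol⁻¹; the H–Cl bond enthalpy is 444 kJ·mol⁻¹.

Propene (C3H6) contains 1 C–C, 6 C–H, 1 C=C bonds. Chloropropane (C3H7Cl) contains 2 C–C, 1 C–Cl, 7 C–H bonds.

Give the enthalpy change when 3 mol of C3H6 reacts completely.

ΔH = −75 kJ

Bonds broken (reactants):
  C–C: 1 × 340 = 340
  C–H: 6 × 427 = 2562
  C=C: 1 × 632 = 632
  H–Cl: 1 × 444 = 444
  Σ(broken) = 3978 kJ
Bonds formed (products):
  C–C: 2 × 340 = 680
  C–Cl: 1 × 334 = 334
  C–H: 7 × 427 = 2989
  Σ(formed) = 4003 kJ
ΔH = Σ(broken) − Σ(formed) = 3978 − 4003 = −25 kJ
For 3× the reaction as written: 3 × (−25) = −75 kJ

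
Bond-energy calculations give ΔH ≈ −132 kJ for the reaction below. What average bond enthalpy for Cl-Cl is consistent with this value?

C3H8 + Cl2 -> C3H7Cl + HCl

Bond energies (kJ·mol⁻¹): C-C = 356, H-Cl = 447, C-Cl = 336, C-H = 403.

D(Cl-Cl) ≈ 248 kJ/mol

Let D be the Cl-Cl bond energy.
Σ(broken) = 2×356 + 8×403 + 1×D = 3936 + D
Σ(formed) = 2×356 + 1×336 + 7×403 + 1×447 = 4316
ΔH = Σ(broken) − Σ(formed) = (3936 + D) − (4316) = −380 + D
Setting this equal to −132 kJ gives D = 248 kJ/mol.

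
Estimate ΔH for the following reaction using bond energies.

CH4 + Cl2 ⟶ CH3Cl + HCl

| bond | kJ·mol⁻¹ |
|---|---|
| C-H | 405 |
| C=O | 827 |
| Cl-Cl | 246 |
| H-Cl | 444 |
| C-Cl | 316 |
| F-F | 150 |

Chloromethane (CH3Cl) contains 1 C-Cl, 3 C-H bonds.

ΔH ≈ −109 kJ

Bonds broken (reactants):
  C-H: 4 × 405 = 1620
  Cl-Cl: 1 × 246 = 246
  Σ(broken) = 1866 kJ
Bonds formed (products):
  C-Cl: 1 × 316 = 316
  C-H: 3 × 405 = 1215
  H-Cl: 1 × 444 = 444
  Σ(formed) = 1975 kJ
ΔH = Σ(broken) − Σ(formed) = 1866 − 1975 = −109 kJ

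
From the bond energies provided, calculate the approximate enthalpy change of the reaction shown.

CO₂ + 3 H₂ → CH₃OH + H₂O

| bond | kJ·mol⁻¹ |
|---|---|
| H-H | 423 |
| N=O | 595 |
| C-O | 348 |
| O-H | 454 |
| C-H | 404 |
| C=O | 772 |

Bonds broken (reactants):
  C=O: 2 × 772 = 1544
  H-H: 3 × 423 = 1269
  Σ(broken) = 2813 kJ
Bonds formed (products):
  C-H: 3 × 404 = 1212
  C-O: 1 × 348 = 348
  O-H: 3 × 454 = 1362
  Σ(formed) = 2922 kJ
ΔH = Σ(broken) − Σ(formed) = 2813 − 2922 = −109 kJ

ΔH ≈ −109 kJ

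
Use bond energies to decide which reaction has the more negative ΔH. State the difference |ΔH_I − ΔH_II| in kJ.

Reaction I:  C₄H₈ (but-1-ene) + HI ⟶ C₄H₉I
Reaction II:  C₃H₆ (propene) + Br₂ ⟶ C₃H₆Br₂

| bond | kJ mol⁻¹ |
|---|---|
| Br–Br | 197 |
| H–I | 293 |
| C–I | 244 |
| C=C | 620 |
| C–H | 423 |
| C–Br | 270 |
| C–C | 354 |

Reaction I, by 31 kJ

Reaction I:
  Bonds broken (reactants):
    C–C: 2 × 354 = 708
    C–H: 8 × 423 = 3384
    C=C: 1 × 620 = 620
    H–I: 1 × 293 = 293
    Σ(broken) = 5005 kJ
  Bonds formed (products):
    C–C: 3 × 354 = 1062
    C–H: 9 × 423 = 3807
    C–I: 1 × 244 = 244
    Σ(formed) = 5113 kJ
  ΔH_I = 5005 − 5113 = −108 kJ
Reaction II:
  Bonds broken (reactants):
    Br–Br: 1 × 197 = 197
    C–C: 1 × 354 = 354
    C–H: 6 × 423 = 2538
    C=C: 1 × 620 = 620
    Σ(broken) = 3709 kJ
  Bonds formed (products):
    C–Br: 2 × 270 = 540
    C–C: 2 × 354 = 708
    C–H: 6 × 423 = 2538
    Σ(formed) = 3786 kJ
  ΔH_II = 3709 − 3786 = −77 kJ
ΔH_I − ΔH_II = −31 kJ, so reaction I has the more negative ΔH; |ΔH_I − ΔH_II| = 31 kJ.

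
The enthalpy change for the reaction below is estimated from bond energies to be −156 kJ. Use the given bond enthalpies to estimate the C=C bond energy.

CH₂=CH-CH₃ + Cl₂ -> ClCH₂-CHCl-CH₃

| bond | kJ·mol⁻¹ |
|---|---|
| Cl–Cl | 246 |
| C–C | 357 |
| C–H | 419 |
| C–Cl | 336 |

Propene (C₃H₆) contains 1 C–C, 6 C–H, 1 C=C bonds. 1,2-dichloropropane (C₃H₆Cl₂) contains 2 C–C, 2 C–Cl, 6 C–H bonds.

D(C=C) ≈ 627 kJ/mol

Let D be the C=C bond energy.
Σ(broken) = 1×357 + 6×419 + 1×D + 1×246 = 3117 + D
Σ(formed) = 2×357 + 2×336 + 6×419 = 3900
ΔH = Σ(broken) − Σ(formed) = (3117 + D) − (3900) = −783 + D
Setting this equal to −156 kJ gives D = 627 kJ/mol.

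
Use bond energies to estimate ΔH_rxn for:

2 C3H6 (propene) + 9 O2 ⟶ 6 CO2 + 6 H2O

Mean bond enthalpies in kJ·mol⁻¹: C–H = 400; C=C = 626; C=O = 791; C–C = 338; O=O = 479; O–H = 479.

Bonds broken (reactants):
  C–C: 2 × 338 = 676
  C–H: 12 × 400 = 4800
  C=C: 2 × 626 = 1252
  O=O: 9 × 479 = 4311
  Σ(broken) = 11039 kJ
Bonds formed (products):
  C=O: 12 × 791 = 9492
  O–H: 12 × 479 = 5748
  Σ(formed) = 15240 kJ
ΔH = Σ(broken) − Σ(formed) = 11039 − 15240 = −4201 kJ

ΔH ≈ −4201 kJ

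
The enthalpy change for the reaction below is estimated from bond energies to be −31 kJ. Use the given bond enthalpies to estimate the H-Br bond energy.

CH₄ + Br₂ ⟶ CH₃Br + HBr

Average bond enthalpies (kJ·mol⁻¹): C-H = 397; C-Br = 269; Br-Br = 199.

Let D be the H-Br bond energy.
Σ(broken) = 1×199 + 4×397 = 1787
Σ(formed) = 1×269 + 3×397 + 1×D = 1460 + D
ΔH = Σ(broken) − Σ(formed) = (1787) − (1460 + D) = +327 − D
Setting this equal to −31 kJ gives D = 358 kJ/mol.

D(H-Br) ≈ 358 kJ/mol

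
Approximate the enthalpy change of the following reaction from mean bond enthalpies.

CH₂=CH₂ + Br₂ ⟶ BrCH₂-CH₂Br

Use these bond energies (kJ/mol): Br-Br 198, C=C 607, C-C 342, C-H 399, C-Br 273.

Bonds broken (reactants):
  Br-Br: 1 × 198 = 198
  C-H: 4 × 399 = 1596
  C=C: 1 × 607 = 607
  Σ(broken) = 2401 kJ
Bonds formed (products):
  C-Br: 2 × 273 = 546
  C-C: 1 × 342 = 342
  C-H: 4 × 399 = 1596
  Σ(formed) = 2484 kJ
ΔH = Σ(broken) − Σ(formed) = 2401 − 2484 = −83 kJ

ΔH ≈ −83 kJ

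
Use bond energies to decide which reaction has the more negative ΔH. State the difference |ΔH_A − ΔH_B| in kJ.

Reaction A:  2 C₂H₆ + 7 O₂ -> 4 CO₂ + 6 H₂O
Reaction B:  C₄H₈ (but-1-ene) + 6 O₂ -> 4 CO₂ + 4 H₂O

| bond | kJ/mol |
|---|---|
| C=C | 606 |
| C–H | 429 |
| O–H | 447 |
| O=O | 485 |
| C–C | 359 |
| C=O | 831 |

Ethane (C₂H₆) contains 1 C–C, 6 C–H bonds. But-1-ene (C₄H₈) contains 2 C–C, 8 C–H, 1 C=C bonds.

Reaction A, by 193 kJ

Reaction A:
  Bonds broken (reactants):
    C–C: 2 × 359 = 718
    C–H: 12 × 429 = 5148
    O=O: 7 × 485 = 3395
    Σ(broken) = 9261 kJ
  Bonds formed (products):
    C=O: 8 × 831 = 6648
    O–H: 12 × 447 = 5364
    Σ(formed) = 12012 kJ
  ΔH_A = 9261 − 12012 = −2751 kJ
Reaction B:
  Bonds broken (reactants):
    C–C: 2 × 359 = 718
    C–H: 8 × 429 = 3432
    C=C: 1 × 606 = 606
    O=O: 6 × 485 = 2910
    Σ(broken) = 7666 kJ
  Bonds formed (products):
    C=O: 8 × 831 = 6648
    O–H: 8 × 447 = 3576
    Σ(formed) = 10224 kJ
  ΔH_B = 7666 − 10224 = −2558 kJ
ΔH_A − ΔH_B = −193 kJ, so reaction A has the more negative ΔH; |ΔH_A − ΔH_B| = 193 kJ.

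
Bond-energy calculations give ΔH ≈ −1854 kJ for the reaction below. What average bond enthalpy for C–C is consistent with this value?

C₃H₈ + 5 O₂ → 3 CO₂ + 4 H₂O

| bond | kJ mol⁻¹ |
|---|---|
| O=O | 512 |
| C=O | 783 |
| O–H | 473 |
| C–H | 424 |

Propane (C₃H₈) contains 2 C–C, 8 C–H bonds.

D(C–C) ≈ 338 kJ/mol

Let D be the C–C bond energy.
Σ(broken) = 2×D + 8×424 + 5×512 = 5952 + 2D
Σ(formed) = 6×783 + 8×473 = 8482
ΔH = Σ(broken) − Σ(formed) = (5952 + 2D) − (8482) = −2530 + 2D
Setting this equal to −1854 kJ gives 2D = 676, so D = 338 kJ/mol.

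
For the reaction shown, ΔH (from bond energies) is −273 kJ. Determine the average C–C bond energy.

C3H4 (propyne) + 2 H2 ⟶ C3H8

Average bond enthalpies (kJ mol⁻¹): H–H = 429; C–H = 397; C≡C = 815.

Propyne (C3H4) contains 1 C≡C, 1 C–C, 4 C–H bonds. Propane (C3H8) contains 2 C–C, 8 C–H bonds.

D(C–C) ≈ 358 kJ/mol

Let D be the C–C bond energy.
Σ(broken) = 1×815 + 1×D + 4×397 + 2×429 = 3261 + D
Σ(formed) = 2×D + 8×397 = 3176 + 2D
ΔH = Σ(broken) − Σ(formed) = (3261 + D) − (3176 + 2D) = +85 − D
Setting this equal to −273 kJ gives D = 358 kJ/mol.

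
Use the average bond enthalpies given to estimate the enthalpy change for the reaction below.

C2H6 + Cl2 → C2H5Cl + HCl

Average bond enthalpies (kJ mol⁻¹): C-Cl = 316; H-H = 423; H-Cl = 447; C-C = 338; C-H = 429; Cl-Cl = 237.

Bonds broken (reactants):
  C-C: 1 × 338 = 338
  C-H: 6 × 429 = 2574
  Cl-Cl: 1 × 237 = 237
  Σ(broken) = 3149 kJ
Bonds formed (products):
  C-C: 1 × 338 = 338
  C-Cl: 1 × 316 = 316
  C-H: 5 × 429 = 2145
  H-Cl: 1 × 447 = 447
  Σ(formed) = 3246 kJ
ΔH = Σ(broken) − Σ(formed) = 3149 − 3246 = −97 kJ

ΔH ≈ −97 kJ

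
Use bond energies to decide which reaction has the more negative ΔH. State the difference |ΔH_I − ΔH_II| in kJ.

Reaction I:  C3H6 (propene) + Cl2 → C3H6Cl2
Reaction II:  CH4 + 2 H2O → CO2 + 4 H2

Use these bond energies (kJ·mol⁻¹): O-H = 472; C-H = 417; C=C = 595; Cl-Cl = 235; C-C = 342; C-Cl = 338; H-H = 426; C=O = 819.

Reaction I:
  Bonds broken (reactants):
    C-C: 1 × 342 = 342
    C-H: 6 × 417 = 2502
    C=C: 1 × 595 = 595
    Cl-Cl: 1 × 235 = 235
    Σ(broken) = 3674 kJ
  Bonds formed (products):
    C-C: 2 × 342 = 684
    C-Cl: 2 × 338 = 676
    C-H: 6 × 417 = 2502
    Σ(formed) = 3862 kJ
  ΔH_I = 3674 − 3862 = −188 kJ
Reaction II:
  Bonds broken (reactants):
    C-H: 4 × 417 = 1668
    O-H: 4 × 472 = 1888
    Σ(broken) = 3556 kJ
  Bonds formed (products):
    C=O: 2 × 819 = 1638
    H-H: 4 × 426 = 1704
    Σ(formed) = 3342 kJ
  ΔH_II = 3556 − 3342 = +214 kJ
ΔH_I − ΔH_II = −402 kJ, so reaction I has the more negative ΔH; |ΔH_I − ΔH_II| = 402 kJ.

Reaction I, by 402 kJ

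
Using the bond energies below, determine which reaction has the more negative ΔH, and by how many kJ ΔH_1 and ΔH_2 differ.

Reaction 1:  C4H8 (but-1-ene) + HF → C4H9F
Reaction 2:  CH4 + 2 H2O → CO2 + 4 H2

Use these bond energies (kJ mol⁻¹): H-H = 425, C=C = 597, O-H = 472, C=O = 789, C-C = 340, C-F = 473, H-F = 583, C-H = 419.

Reaction 1:
  Bonds broken (reactants):
    C-C: 2 × 340 = 680
    C-H: 8 × 419 = 3352
    C=C: 1 × 597 = 597
    H-F: 1 × 583 = 583
    Σ(broken) = 5212 kJ
  Bonds formed (products):
    C-C: 3 × 340 = 1020
    C-F: 1 × 473 = 473
    C-H: 9 × 419 = 3771
    Σ(formed) = 5264 kJ
  ΔH_1 = 5212 − 5264 = −52 kJ
Reaction 2:
  Bonds broken (reactants):
    C-H: 4 × 419 = 1676
    O-H: 4 × 472 = 1888
    Σ(broken) = 3564 kJ
  Bonds formed (products):
    C=O: 2 × 789 = 1578
    H-H: 4 × 425 = 1700
    Σ(formed) = 3278 kJ
  ΔH_2 = 3564 − 3278 = +286 kJ
ΔH_1 − ΔH_2 = −338 kJ, so reaction 1 has the more negative ΔH; |ΔH_1 − ΔH_2| = 338 kJ.

Reaction 1, by 338 kJ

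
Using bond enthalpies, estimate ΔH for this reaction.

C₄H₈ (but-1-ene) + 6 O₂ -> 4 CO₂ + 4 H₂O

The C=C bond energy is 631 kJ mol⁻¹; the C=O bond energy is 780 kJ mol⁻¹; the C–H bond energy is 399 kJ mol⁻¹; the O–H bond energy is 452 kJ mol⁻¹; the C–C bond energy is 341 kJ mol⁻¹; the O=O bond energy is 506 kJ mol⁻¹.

ΔH ≈ −2315 kJ

Bonds broken (reactants):
  C–C: 2 × 341 = 682
  C–H: 8 × 399 = 3192
  C=C: 1 × 631 = 631
  O=O: 6 × 506 = 3036
  Σ(broken) = 7541 kJ
Bonds formed (products):
  C=O: 8 × 780 = 6240
  O–H: 8 × 452 = 3616
  Σ(formed) = 9856 kJ
ΔH = Σ(broken) − Σ(formed) = 7541 − 9856 = −2315 kJ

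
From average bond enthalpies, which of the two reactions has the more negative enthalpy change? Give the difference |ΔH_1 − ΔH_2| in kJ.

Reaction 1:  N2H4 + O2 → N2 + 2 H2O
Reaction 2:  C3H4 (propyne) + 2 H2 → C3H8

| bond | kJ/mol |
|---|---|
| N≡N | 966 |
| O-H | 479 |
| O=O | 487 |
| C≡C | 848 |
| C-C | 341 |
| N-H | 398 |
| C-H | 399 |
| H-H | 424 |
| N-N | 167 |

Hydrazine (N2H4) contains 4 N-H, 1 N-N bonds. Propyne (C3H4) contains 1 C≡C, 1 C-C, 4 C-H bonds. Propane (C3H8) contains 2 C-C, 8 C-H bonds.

Reaction 1:
  Bonds broken (reactants):
    N-H: 4 × 398 = 1592
    N-N: 1 × 167 = 167
    O=O: 1 × 487 = 487
    Σ(broken) = 2246 kJ
  Bonds formed (products):
    N≡N: 1 × 966 = 966
    O-H: 4 × 479 = 1916
    Σ(formed) = 2882 kJ
  ΔH_1 = 2246 − 2882 = −636 kJ
Reaction 2:
  Bonds broken (reactants):
    C≡C: 1 × 848 = 848
    C-C: 1 × 341 = 341
    C-H: 4 × 399 = 1596
    H-H: 2 × 424 = 848
    Σ(broken) = 3633 kJ
  Bonds formed (products):
    C-C: 2 × 341 = 682
    C-H: 8 × 399 = 3192
    Σ(formed) = 3874 kJ
  ΔH_2 = 3633 − 3874 = −241 kJ
ΔH_1 − ΔH_2 = −395 kJ, so reaction 1 has the more negative ΔH; |ΔH_1 − ΔH_2| = 395 kJ.

Reaction 1, by 395 kJ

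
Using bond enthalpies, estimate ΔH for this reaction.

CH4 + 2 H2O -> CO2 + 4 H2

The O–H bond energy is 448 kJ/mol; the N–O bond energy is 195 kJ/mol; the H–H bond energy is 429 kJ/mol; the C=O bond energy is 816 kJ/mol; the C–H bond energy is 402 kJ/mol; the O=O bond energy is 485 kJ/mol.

Bonds broken (reactants):
  C–H: 4 × 402 = 1608
  O–H: 4 × 448 = 1792
  Σ(broken) = 3400 kJ
Bonds formed (products):
  C=O: 2 × 816 = 1632
  H–H: 4 × 429 = 1716
  Σ(formed) = 3348 kJ
ΔH = Σ(broken) − Σ(formed) = 3400 − 3348 = +52 kJ

ΔH ≈ +52 kJ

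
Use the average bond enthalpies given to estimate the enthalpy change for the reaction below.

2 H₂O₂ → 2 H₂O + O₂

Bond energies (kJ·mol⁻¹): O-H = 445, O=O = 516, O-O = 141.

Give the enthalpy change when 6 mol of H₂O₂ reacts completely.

ΔH = −702 kJ

Bonds broken (reactants):
  O-H: 4 × 445 = 1780
  O-O: 2 × 141 = 282
  Σ(broken) = 2062 kJ
Bonds formed (products):
  O-H: 4 × 445 = 1780
  O=O: 1 × 516 = 516
  Σ(formed) = 2296 kJ
ΔH = Σ(broken) − Σ(formed) = 2062 − 2296 = −234 kJ
For 3× the reaction as written: 3 × (−234) = −702 kJ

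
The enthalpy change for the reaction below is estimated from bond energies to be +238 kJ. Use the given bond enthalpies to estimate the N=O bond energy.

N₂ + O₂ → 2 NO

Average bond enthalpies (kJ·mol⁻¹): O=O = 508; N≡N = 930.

D(N=O) ≈ 600 kJ/mol

Let D be the N=O bond energy.
Σ(broken) = 1×930 + 1×508 = 1438
Σ(formed) = 2×D = 2D
ΔH = Σ(broken) − Σ(formed) = (1438) − (2D) = +1438 − 2D
Setting this equal to +238 kJ gives 2D = 1200, so D = 600 kJ/mol.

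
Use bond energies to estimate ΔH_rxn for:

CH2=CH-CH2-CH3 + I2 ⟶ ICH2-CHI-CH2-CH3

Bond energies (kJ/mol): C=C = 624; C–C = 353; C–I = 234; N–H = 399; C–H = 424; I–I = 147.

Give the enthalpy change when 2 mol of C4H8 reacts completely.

Bonds broken (reactants):
  C–C: 2 × 353 = 706
  C–H: 8 × 424 = 3392
  C=C: 1 × 624 = 624
  I–I: 1 × 147 = 147
  Σ(broken) = 4869 kJ
Bonds formed (products):
  C–C: 3 × 353 = 1059
  C–H: 8 × 424 = 3392
  C–I: 2 × 234 = 468
  Σ(formed) = 4919 kJ
ΔH = Σ(broken) − Σ(formed) = 4869 − 4919 = −50 kJ
For 2× the reaction as written: 2 × (−50) = −100 kJ

ΔH = −100 kJ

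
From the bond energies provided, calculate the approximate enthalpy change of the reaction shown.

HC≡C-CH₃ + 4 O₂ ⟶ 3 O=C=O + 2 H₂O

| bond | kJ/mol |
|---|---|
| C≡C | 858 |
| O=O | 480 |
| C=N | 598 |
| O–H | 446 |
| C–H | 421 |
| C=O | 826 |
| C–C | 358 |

ΔH ≈ −1920 kJ

Bonds broken (reactants):
  C≡C: 1 × 858 = 858
  C–C: 1 × 358 = 358
  C–H: 4 × 421 = 1684
  O=O: 4 × 480 = 1920
  Σ(broken) = 4820 kJ
Bonds formed (products):
  C=O: 6 × 826 = 4956
  O–H: 4 × 446 = 1784
  Σ(formed) = 6740 kJ
ΔH = Σ(broken) − Σ(formed) = 4820 − 6740 = −1920 kJ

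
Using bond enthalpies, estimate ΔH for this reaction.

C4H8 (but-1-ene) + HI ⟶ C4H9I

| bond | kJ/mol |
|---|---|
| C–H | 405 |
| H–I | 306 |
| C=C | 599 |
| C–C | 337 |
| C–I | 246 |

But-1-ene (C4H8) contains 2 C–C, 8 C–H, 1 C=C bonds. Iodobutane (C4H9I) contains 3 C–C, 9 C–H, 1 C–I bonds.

ΔH ≈ −83 kJ

Bonds broken (reactants):
  C–C: 2 × 337 = 674
  C–H: 8 × 405 = 3240
  C=C: 1 × 599 = 599
  H–I: 1 × 306 = 306
  Σ(broken) = 4819 kJ
Bonds formed (products):
  C–C: 3 × 337 = 1011
  C–H: 9 × 405 = 3645
  C–I: 1 × 246 = 246
  Σ(formed) = 4902 kJ
ΔH = Σ(broken) − Σ(formed) = 4819 − 4902 = −83 kJ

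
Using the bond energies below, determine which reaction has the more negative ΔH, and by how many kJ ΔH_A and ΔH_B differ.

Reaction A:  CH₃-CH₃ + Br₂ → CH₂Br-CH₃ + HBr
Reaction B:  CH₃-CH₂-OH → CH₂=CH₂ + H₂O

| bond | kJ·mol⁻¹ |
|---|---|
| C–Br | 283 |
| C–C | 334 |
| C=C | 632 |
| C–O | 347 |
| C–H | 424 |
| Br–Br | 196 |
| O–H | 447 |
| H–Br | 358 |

Reaction A:
  Bonds broken (reactants):
    Br–Br: 1 × 196 = 196
    C–C: 1 × 334 = 334
    C–H: 6 × 424 = 2544
    Σ(broken) = 3074 kJ
  Bonds formed (products):
    C–Br: 1 × 283 = 283
    C–C: 1 × 334 = 334
    C–H: 5 × 424 = 2120
    H–Br: 1 × 358 = 358
    Σ(formed) = 3095 kJ
  ΔH_A = 3074 − 3095 = −21 kJ
Reaction B:
  Bonds broken (reactants):
    C–C: 1 × 334 = 334
    C–H: 5 × 424 = 2120
    C–O: 1 × 347 = 347
    O–H: 1 × 447 = 447
    Σ(broken) = 3248 kJ
  Bonds formed (products):
    C–H: 4 × 424 = 1696
    C=C: 1 × 632 = 632
    O–H: 2 × 447 = 894
    Σ(formed) = 3222 kJ
  ΔH_B = 3248 − 3222 = +26 kJ
ΔH_A − ΔH_B = −47 kJ, so reaction A has the more negative ΔH; |ΔH_A − ΔH_B| = 47 kJ.

Reaction A, by 47 kJ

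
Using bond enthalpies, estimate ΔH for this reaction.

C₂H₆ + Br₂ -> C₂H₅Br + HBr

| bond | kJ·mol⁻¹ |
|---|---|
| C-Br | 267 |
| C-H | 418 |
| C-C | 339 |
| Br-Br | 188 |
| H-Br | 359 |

ΔH ≈ −20 kJ

Bonds broken (reactants):
  Br-Br: 1 × 188 = 188
  C-C: 1 × 339 = 339
  C-H: 6 × 418 = 2508
  Σ(broken) = 3035 kJ
Bonds formed (products):
  C-Br: 1 × 267 = 267
  C-C: 1 × 339 = 339
  C-H: 5 × 418 = 2090
  H-Br: 1 × 359 = 359
  Σ(formed) = 3055 kJ
ΔH = Σ(broken) − Σ(formed) = 3035 − 3055 = −20 kJ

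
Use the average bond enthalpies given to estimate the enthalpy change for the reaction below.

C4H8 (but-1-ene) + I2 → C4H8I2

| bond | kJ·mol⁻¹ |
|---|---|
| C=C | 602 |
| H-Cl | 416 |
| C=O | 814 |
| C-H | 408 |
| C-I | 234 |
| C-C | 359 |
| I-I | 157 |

Bonds broken (reactants):
  C-C: 2 × 359 = 718
  C-H: 8 × 408 = 3264
  C=C: 1 × 602 = 602
  I-I: 1 × 157 = 157
  Σ(broken) = 4741 kJ
Bonds formed (products):
  C-C: 3 × 359 = 1077
  C-H: 8 × 408 = 3264
  C-I: 2 × 234 = 468
  Σ(formed) = 4809 kJ
ΔH = Σ(broken) − Σ(formed) = 4741 − 4809 = −68 kJ

ΔH ≈ −68 kJ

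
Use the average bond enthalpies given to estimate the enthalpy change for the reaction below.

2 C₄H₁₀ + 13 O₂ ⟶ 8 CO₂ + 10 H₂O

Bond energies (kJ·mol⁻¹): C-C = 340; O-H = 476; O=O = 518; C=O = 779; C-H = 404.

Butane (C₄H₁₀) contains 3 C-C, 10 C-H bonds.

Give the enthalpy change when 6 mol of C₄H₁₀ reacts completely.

ΔH = −15390 kJ

Bonds broken (reactants):
  C-C: 6 × 340 = 2040
  C-H: 20 × 404 = 8080
  O=O: 13 × 518 = 6734
  Σ(broken) = 16854 kJ
Bonds formed (products):
  C=O: 16 × 779 = 12464
  O-H: 20 × 476 = 9520
  Σ(formed) = 21984 kJ
ΔH = Σ(broken) − Σ(formed) = 16854 − 21984 = −5130 kJ
For 3× the reaction as written: 3 × (−5130) = −15390 kJ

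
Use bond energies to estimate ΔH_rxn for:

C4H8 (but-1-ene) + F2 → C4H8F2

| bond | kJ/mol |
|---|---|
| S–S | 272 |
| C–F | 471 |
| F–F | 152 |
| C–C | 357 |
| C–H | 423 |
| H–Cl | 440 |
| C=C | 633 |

ΔH ≈ −514 kJ

Bonds broken (reactants):
  C–C: 2 × 357 = 714
  C–H: 8 × 423 = 3384
  C=C: 1 × 633 = 633
  F–F: 1 × 152 = 152
  Σ(broken) = 4883 kJ
Bonds formed (products):
  C–C: 3 × 357 = 1071
  C–F: 2 × 471 = 942
  C–H: 8 × 423 = 3384
  Σ(formed) = 5397 kJ
ΔH = Σ(broken) − Σ(formed) = 4883 − 5397 = −514 kJ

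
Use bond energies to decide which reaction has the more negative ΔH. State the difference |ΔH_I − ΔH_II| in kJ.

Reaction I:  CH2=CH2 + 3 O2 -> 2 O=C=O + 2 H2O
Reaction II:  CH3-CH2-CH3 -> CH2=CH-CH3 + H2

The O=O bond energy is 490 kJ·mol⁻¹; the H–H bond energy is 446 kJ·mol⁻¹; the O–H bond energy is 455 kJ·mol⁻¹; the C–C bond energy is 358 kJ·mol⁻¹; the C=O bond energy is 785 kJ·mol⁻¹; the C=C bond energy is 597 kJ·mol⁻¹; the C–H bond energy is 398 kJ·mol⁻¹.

Reaction I, by 1412 kJ

Reaction I:
  Bonds broken (reactants):
    C–H: 4 × 398 = 1592
    C=C: 1 × 597 = 597
    O=O: 3 × 490 = 1470
    Σ(broken) = 3659 kJ
  Bonds formed (products):
    C=O: 4 × 785 = 3140
    O–H: 4 × 455 = 1820
    Σ(formed) = 4960 kJ
  ΔH_I = 3659 − 4960 = −1301 kJ
Reaction II:
  Bonds broken (reactants):
    C–C: 2 × 358 = 716
    C–H: 8 × 398 = 3184
    Σ(broken) = 3900 kJ
  Bonds formed (products):
    C–C: 1 × 358 = 358
    C–H: 6 × 398 = 2388
    C=C: 1 × 597 = 597
    H–H: 1 × 446 = 446
    Σ(formed) = 3789 kJ
  ΔH_II = 3900 − 3789 = +111 kJ
ΔH_I − ΔH_II = −1412 kJ, so reaction I has the more negative ΔH; |ΔH_I − ΔH_II| = 1412 kJ.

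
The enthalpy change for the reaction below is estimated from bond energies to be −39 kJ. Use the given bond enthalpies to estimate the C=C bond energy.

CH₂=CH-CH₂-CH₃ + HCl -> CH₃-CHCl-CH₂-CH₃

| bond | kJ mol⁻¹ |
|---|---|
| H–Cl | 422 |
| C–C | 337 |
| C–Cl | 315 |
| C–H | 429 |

D(C=C) ≈ 620 kJ/mol

Let D be the C=C bond energy.
Σ(broken) = 2×337 + 8×429 + 1×D + 1×422 = 4528 + D
Σ(formed) = 3×337 + 1×315 + 9×429 = 5187
ΔH = Σ(broken) − Σ(formed) = (4528 + D) − (5187) = −659 + D
Setting this equal to −39 kJ gives D = 620 kJ/mol.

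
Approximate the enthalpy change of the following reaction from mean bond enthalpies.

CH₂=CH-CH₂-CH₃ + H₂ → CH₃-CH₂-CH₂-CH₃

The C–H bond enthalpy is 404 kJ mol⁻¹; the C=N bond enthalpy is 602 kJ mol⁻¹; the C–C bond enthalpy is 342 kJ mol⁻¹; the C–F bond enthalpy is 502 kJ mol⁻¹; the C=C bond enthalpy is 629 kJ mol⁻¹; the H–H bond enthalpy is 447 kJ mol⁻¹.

ΔH ≈ −74 kJ

Bonds broken (reactants):
  C–C: 2 × 342 = 684
  C–H: 8 × 404 = 3232
  C=C: 1 × 629 = 629
  H–H: 1 × 447 = 447
  Σ(broken) = 4992 kJ
Bonds formed (products):
  C–C: 3 × 342 = 1026
  C–H: 10 × 404 = 4040
  Σ(formed) = 5066 kJ
ΔH = Σ(broken) − Σ(formed) = 4992 − 5066 = −74 kJ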